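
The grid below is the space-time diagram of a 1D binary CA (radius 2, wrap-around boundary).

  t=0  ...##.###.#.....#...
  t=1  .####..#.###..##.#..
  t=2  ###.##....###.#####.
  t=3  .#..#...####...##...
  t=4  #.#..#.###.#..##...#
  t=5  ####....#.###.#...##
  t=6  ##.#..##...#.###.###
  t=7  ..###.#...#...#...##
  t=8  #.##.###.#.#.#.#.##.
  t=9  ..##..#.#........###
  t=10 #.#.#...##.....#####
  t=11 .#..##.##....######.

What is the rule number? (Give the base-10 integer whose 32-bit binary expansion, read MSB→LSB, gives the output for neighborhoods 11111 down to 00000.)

  #####|#  b31=1 t=2,i=16
  ####.|.  b30=0 t=1,i=3
  ###.#|.  b29=0 t=0,i=8
  ###..|#  b28=1 t=1,i=4
  ##.##|.  b27=0 t=0,i=5
  ##.#.|#  b26=1 t=0,i=9
  ##..#|#  b25=1 t=1,i=5
  ##...|.  b24=0 t=2,i=6
  #.###|.  b23=0 t=0,i=6
  #.##.|#  b22=1 t=2,i=4
  #.#.#|.  b21=0 t=8,i=0
  #.#..|#  b20=1 t=0,i=10
  #..##|.  b19=0 t=1,i=13
  #..#.|.  b18=0 t=1,i=6
  #...#|.  b17=0 t=1,i=19
  #....|.  b16=0 t=0,i=12
  .####|#  b15=1 t=1,i=2
  .###.|#  b14=1 t=0,i=7
  .##.#|#  b13=1 t=0,i=4
  .##..|.  b12=0 t=2,i=5
  .#.##|.  b11=0 t=1,i=8
  .#.#.|.  b10=0 t=8,i=10
  .#..#|#  b9=1 t=3,i=2
  .#...|#  b8=1 t=0,i=11
  ..###|#  b7=1 t=1,i=1
  ..##.|#  b6=1 t=0,i=3
  ..#.#|.  b5=0 t=1,i=7
  ..#..|.  b4=0 t=0,i=16
  ...##|#  b3=1 t=0,i=2
  ...#.|#  b2=1 t=0,i=15
  ....#|#  b1=1 t=0,i=1
  .....|.  b0=0 t=0,i=0
  bits 10010110010100001110001111001110 = 2521883598

2521883598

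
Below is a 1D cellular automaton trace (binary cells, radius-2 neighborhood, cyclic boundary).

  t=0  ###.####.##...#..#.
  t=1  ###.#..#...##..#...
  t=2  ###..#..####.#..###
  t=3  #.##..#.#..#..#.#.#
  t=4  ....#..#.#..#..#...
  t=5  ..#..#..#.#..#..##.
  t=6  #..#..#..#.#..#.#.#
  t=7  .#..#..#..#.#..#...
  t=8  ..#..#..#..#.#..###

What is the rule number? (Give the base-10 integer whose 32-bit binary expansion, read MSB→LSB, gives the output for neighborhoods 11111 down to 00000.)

  #####|#  b31=1 t=2,i=0
  ####.|.  b30=0 t=0,i=6
  ###.#|#  b29=1 t=0,i=2
  ###..|#  b28=1 t=2,i=2
  ##.##|.  b27=0 t=0,i=3
  ##.#.|.  b26=0 t=1,i=3
  ##..#|#  b25=1 t=1,i=13
  ##...|#  b24=1 t=0,i=11
  #.###|#  b23=1 t=0,i=0
  #.##.|.  b22=0 t=0,i=9
  #.#.#|.  b21=0 t=3,i=16
  #.#..|.  b20=0 t=1,i=4
  #..##|.  b19=0 t=2,i=7
  #..#.|.  b18=0 t=0,i=16
  #...#|#  b17=1 t=0,i=12
  #....|#  b16=1 t=4,i=17
  .####|.  b15=0 t=0,i=5
  .###.|#  b14=1 t=0,i=1
  .##.#|.  b13=0 t=3,i=0
  .##..|.  b12=0 t=0,i=10
  .#.##|.  b11=0 t=0,i=18
  .#.#.|#  b10=1 t=3,i=7
  .#..#|#  b9=1 t=0,i=15
  .#...|#  b8=1 t=1,i=8
  ..###|#  b7=1 t=1,i=0
  ..##.|#  b6=1 t=1,i=11
  ..#.#|.  b5=0 t=0,i=17
  ..#..|.  b4=0 t=0,i=14
  ...##|#  b3=1 t=1,i=10
  ...#.|.  b2=0 t=0,i=13
  ....#|#  b1=1 t=4,i=2
  .....|.  b0=0 t=4,i=0
  bits 10110011100000110100011111001010 = 3011725258

3011725258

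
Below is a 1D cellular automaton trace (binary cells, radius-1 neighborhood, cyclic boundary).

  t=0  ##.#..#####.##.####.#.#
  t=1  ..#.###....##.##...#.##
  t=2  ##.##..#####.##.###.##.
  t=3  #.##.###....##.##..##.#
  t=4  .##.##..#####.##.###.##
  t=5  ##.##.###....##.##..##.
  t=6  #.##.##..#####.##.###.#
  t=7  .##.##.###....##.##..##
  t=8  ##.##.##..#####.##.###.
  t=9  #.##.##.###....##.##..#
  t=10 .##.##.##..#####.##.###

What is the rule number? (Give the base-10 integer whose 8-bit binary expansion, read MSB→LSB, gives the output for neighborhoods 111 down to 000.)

59

  ### -> .   bit 7 = 0  t=0,i=0
  ##. -> .   bit 6 = 0  t=0,i=1
  #.# -> #   bit 5 = 1  t=0,i=2
  #.. -> #   bit 4 = 1  t=0,i=4
  .## -> #   bit 3 = 1  t=0,i=6
  .#. -> .   bit 2 = 0  t=0,i=3
  ..# -> #   bit 1 = 1  t=0,i=5
  ... -> #   bit 0 = 1  t=1,i=8
  bits 00111011 = 59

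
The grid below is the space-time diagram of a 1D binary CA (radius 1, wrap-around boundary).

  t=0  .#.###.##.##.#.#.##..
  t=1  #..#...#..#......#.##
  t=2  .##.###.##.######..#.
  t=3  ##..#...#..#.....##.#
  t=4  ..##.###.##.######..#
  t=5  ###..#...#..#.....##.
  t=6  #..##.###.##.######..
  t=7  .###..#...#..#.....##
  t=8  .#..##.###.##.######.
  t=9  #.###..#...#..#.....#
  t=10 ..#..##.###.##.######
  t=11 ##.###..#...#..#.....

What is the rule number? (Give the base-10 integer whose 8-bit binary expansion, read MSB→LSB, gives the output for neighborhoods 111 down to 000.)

27

  ### -> .   bit 7 = 0  t=0,i=4
  ##. -> .   bit 6 = 0  t=0,i=5
  #.# -> .   bit 5 = 0  t=0,i=2
  #.. -> #   bit 4 = 1  t=0,i=19
  .## -> #   bit 3 = 1  t=0,i=3
  .#. -> .   bit 2 = 0  t=0,i=1
  ..# -> #   bit 1 = 1  t=0,i=0
  ... -> #   bit 0 = 1  t=0,i=20
  bits 00011011 = 27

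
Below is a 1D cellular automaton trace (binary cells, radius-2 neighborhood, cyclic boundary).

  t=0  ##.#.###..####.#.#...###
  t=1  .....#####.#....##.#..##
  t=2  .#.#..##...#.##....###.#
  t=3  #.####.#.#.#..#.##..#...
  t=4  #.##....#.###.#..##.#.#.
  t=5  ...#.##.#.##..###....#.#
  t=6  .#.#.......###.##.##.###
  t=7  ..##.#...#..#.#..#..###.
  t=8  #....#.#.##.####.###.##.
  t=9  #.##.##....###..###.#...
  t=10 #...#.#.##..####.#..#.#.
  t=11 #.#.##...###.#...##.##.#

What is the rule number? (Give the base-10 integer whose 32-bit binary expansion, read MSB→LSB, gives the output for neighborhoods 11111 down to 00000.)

  [31] ##### => #  t=0,i=23
  [30] ####. => .  t=0,i=0
  [29] ###.# => .  t=0,i=1
  [28] ###.. => #  t=0,i=7
  [27] ##.## => #  t=6,i=14
  [26] ##.#. => .  t=0,i=2
  [25] ##..# => #  t=0,i=8
  [24] ##... => .  t=1,i=0
  [23] #.### => #  t=0,i=5
  [22] #.##. => .  t=2,i=13
  [21] #.#.# => .  t=0,i=3
  [20] #.#.. => #  t=0,i=17
  [19] #..## => #  t=0,i=9
  [18] #..#. => .  t=3,i=13
  [17] #...# => #  t=0,i=19
  [16] #.... => #  t=1,i=1
  [15] .#### => #  t=0,i=11
  [14] .###. => #  t=0,i=6
  [13] .##.# => .  t=1,i=17
  [12] .##.. => #  t=1,i=23
  [11] .#.## => .  t=0,i=4
  [10] .#.#. => #  t=0,i=16
  [9] .#..# => #  t=1,i=20
  [8] .#... => .  t=0,i=18
  [7] ..### => .  t=0,i=10
  [6] ..##. => .  t=1,i=16
  [5] ..#.# => #  t=2,i=11
  [4] ..#.. => #  t=3,i=20
  [3] ...## => .  t=0,i=20
  [2] ...#. => .  t=2,i=10
  [1] ....# => #  t=1,i=3
  [0] ..... => .  t=1,i=2
  bits 10011010100110111101011000110010 = 2593904178

2593904178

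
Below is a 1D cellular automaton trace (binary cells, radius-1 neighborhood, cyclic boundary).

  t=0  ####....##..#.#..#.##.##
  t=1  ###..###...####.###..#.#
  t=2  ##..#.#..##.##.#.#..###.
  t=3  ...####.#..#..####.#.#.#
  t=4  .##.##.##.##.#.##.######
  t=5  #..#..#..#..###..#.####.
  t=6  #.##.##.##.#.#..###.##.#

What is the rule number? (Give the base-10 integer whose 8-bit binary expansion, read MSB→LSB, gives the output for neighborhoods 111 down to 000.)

  nb ###: next=#  (t=0,i=0, bit7=1)
  nb ##.: next=.  (t=0,i=3, bit6=0)
  nb #.#: next=#  (t=0,i=13, bit5=1)
  nb #..: next=.  (t=0,i=4, bit4=0)
  nb .##: next=.  (t=0,i=8, bit3=0)
  nb .#.: next=#  (t=0,i=12, bit2=1)
  nb ..#: next=#  (t=0,i=7, bit1=1)
  nb ...: next=#  (t=0,i=5, bit0=1)
  bits 10100111 = 167

167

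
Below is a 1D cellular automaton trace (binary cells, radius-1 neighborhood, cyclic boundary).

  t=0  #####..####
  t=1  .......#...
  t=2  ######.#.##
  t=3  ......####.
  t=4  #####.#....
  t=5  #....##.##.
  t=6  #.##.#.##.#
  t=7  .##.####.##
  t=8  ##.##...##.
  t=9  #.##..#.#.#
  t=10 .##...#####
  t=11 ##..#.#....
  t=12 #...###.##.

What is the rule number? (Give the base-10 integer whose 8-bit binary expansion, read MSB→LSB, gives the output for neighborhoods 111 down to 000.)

45

  ### -> .   bit 7 = 0  t=0,i=0
  ##. -> .   bit 6 = 0  t=0,i=4
  #.# -> #   bit 5 = 1  t=2,i=6
  #.. -> .   bit 4 = 0  t=0,i=5
  .## -> #   bit 3 = 1  t=0,i=7
  .#. -> #   bit 2 = 1  t=1,i=7
  ..# -> .   bit 1 = 0  t=0,i=6
  ... -> #   bit 0 = 1  t=1,i=0
  bits 00101101 = 45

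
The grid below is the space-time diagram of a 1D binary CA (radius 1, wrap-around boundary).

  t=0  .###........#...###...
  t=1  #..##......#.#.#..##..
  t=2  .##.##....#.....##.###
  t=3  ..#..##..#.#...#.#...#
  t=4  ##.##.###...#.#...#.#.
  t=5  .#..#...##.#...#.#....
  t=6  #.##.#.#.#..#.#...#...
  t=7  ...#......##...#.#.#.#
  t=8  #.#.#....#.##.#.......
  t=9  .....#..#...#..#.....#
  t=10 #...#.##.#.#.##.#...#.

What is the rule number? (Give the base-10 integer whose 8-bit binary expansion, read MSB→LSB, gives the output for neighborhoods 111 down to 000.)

82

  nb ###: next=.  (t=0,i=2, bit7=0)
  nb ##.: next=#  (t=0,i=3, bit6=1)
  nb #.#: next=.  (t=1,i=12, bit5=0)
  nb #..: next=#  (t=0,i=4, bit4=1)
  nb .##: next=.  (t=0,i=1, bit3=0)
  nb .#.: next=.  (t=0,i=12, bit2=0)
  nb ..#: next=#  (t=0,i=0, bit1=1)
  nb ...: next=.  (t=0,i=5, bit0=0)
  bits 01010010 = 82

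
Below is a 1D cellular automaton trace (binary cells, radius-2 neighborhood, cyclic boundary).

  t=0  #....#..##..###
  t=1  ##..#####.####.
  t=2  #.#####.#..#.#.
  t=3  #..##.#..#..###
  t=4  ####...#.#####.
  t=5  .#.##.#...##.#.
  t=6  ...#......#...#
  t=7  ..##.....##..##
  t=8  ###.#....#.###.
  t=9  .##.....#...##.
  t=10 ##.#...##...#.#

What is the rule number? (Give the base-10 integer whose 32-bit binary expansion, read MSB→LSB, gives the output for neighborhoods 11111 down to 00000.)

3009988308

  nb #####: next=#  (t=1,i=6, bit31=1)
  nb ####.: next=.  (t=0,i=14, bit30=0)
  nb ###.#: next=#  (t=1,i=8, bit29=1)
  nb ###..: next=#  (t=0,i=0, bit28=1)
  nb ##.##: next=.  (t=1,i=9, bit27=0)
  nb ##.#.: next=.  (t=2,i=7, bit26=0)
  nb ##..#: next=#  (t=0,i=10, bit25=1)
  nb ##...: next=#  (t=0,i=1, bit24=1)
  nb #.###: next=.  (t=1,i=10, bit23=0)
  nb #.##.: next=#  (t=1,i=0, bit22=1)
  nb #.#.#: next=#  (t=2,i=0, bit21=1)
  nb #.#..: next=.  (t=2,i=8, bit20=0)
  nb #..##: next=#  (t=0,i=7, bit19=1)
  nb #..#.: next=.  (t=2,i=10, bit18=0)
  nb #...#: next=.  (t=4,i=5, bit17=0)
  nb #....: next=.  (t=0,i=2, bit16=0)
  nb .####: next=#  (t=0,i=13, bit15=1)
  nb .###.: next=#  (t=8,i=1, bit14=1)
  nb .##.#: next=.  (t=3,i=4, bit13=0)
  nb .##..: next=.  (t=0,i=9, bit12=0)
  nb .#.##: next=.  (t=2,i=1, bit11=0)
  nb .#.#.: next=#  (t=2,i=12, bit10=1)
  nb .#..#: next=#  (t=0,i=6, bit9=1)
  nb .#...: next=.  (t=5,i=7, bit8=0)
  nb ..###: next=#  (t=0,i=12, bit7=1)
  nb ..##.: next=#  (t=0,i=8, bit6=1)
  nb ..#.#: next=.  (t=2,i=11, bit5=0)
  nb ..#..: next=#  (t=0,i=5, bit4=1)
  nb ...##: next=.  (t=5,i=9, bit3=0)
  nb ...#.: next=#  (t=0,i=4, bit2=1)
  nb ....#: next=.  (t=0,i=3, bit1=0)
  nb .....: next=.  (t=6,i=6, bit0=0)
  bits 10110011011010001100011011010100 = 3009988308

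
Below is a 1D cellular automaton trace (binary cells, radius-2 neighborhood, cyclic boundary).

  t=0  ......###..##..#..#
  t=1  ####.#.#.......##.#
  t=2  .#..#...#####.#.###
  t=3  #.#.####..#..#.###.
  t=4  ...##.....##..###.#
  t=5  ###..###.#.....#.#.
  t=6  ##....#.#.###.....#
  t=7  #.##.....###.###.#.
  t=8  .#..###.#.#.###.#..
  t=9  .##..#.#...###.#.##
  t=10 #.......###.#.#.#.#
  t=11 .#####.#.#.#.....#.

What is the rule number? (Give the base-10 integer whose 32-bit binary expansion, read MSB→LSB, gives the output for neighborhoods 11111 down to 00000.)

  ##### -> #   bit 31 = 1  t=1,i=1
  ####. -> .   bit 30 = 0  t=1,i=2
  ###.# -> .   bit 29 = 0  t=1,i=3
  ###.. -> .   bit 28 = 0  t=0,i=8
  ##.## -> #   bit 27 = 1  t=1,i=17
  ##.#. -> #   bit 26 = 1  t=1,i=4
  ##..# -> .   bit 25 = 0  t=0,i=9
  ##... -> #   bit 24 = 1  t=4,i=5
  #.### -> #   bit 23 = 1  t=1,i=18
  #.##. -> .   bit 22 = 0  t=7,i=2
  #.#.# -> .   bit 21 = 0  t=1,i=5
  #.#.. -> .   bit 20 = 0  t=1,i=7
  #..## -> .   bit 19 = 0  t=0,i=10
  #..#. -> .   bit 18 = 0  t=0,i=14
  #...# -> #   bit 17 = 1  t=2,i=6
  #.... -> #   bit 16 = 1  t=0,i=1
  .#### -> .   bit 15 = 0  t=1,i=0
  .###. -> #   bit 14 = 1  t=0,i=7
  .##.# -> #   bit 13 = 1  t=1,i=16
  .##.. -> .   bit 12 = 0  t=0,i=12
  .#.## -> #   bit 11 = 1  t=2,i=15
  .#.#. -> .   bit 10 = 0  t=1,i=6
  .#..# -> #   bit 9 = 1  t=0,i=16
  .#... -> #   bit 8 = 1  t=0,i=0
  ..### -> .   bit 7 = 0  t=0,i=6
  ..##. -> .   bit 6 = 0  t=0,i=11
  ..#.# -> .   bit 5 = 0  t=3,i=13
  ..#.. -> #   bit 4 = 1  t=0,i=15
  ...## -> #   bit 3 = 1  t=0,i=5
  ...#. -> .   bit 2 = 0  t=5,i=14
  ....# -> .   bit 1 = 0  t=0,i=4
  ..... -> #   bit 0 = 1  t=0,i=2
  bits 10001101100000110110101100011001 = 2374200089

2374200089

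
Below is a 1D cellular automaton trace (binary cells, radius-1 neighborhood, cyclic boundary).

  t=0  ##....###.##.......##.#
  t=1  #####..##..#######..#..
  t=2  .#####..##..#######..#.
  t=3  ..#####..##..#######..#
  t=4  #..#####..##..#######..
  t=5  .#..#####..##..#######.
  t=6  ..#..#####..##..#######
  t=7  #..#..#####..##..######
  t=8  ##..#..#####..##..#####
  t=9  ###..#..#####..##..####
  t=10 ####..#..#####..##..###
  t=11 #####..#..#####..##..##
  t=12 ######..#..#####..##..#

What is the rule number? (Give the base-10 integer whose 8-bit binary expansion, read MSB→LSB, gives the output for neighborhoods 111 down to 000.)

209

  ###|#  b7=1 t=0,i=0
  ##.|#  b6=1 t=0,i=1
  #.#|.  b5=0 t=0,i=9
  #..|#  b4=1 t=0,i=2
  .##|.  b3=0 t=0,i=6
  .#.|.  b2=0 t=1,i=20
  ..#|.  b1=0 t=0,i=5
  ...|#  b0=1 t=0,i=3
  bits 11010001 = 209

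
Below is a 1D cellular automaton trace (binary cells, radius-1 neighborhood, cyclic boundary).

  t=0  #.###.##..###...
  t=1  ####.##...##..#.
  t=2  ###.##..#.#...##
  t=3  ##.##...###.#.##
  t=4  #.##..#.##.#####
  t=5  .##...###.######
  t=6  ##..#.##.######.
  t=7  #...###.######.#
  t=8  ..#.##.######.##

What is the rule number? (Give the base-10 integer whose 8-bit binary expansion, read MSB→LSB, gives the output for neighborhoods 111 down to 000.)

  [7] ### => #  t=0,i=3
  [6] ##. => .  t=0,i=4
  [5] #.# => #  t=0,i=1
  [4] #.. => .  t=0,i=8
  [3] .## => #  t=0,i=2
  [2] .#. => #  t=0,i=0
  [1] ..# => .  t=0,i=9
  [0] ... => #  t=0,i=14
  bits 10101101 = 173

173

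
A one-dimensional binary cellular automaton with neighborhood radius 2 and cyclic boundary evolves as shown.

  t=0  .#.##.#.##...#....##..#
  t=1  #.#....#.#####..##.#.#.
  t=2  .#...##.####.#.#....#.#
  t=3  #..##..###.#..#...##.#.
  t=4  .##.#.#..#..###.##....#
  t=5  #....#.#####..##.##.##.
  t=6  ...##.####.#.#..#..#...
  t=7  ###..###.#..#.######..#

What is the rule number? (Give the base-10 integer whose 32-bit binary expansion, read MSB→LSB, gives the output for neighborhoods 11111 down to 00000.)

  ##### -> #   bit 31 = 1  t=1,i=11
  ####. -> .   bit 30 = 0  t=1,i=12
  ###.# -> #   bit 29 = 1  t=2,i=11
  ###.. -> #   bit 28 = 1  t=1,i=13
  ##.## -> #   bit 27 = 1  t=2,i=7
  ##.#. -> .   bit 26 = 0  t=0,i=5
  ##..# -> .   bit 25 = 0  t=0,i=20
  ##... -> #   bit 24 = 1  t=0,i=10
  #.### -> #   bit 23 = 1  t=1,i=9
  #.##. -> .   bit 22 = 0  t=0,i=3
  #.#.# -> .   bit 21 = 0  t=0,i=1
  #.#.. -> .   bit 20 = 0  t=1,i=2
  #..## -> #   bit 19 = 1  t=1,i=15
  #..#. -> #   bit 18 = 1  t=0,i=21
  #...# -> #   bit 17 = 1  t=0,i=11
  #.... -> .   bit 16 = 0  t=0,i=15
  .#### -> #   bit 15 = 1  t=1,i=10
  .###. -> .   bit 14 = 0  t=3,i=8
  .##.# -> .   bit 13 = 0  t=0,i=4
  .##.. -> #   bit 12 = 1  t=0,i=9
  .#.## -> #   bit 11 = 1  t=0,i=2
  .#.#. -> #   bit 10 = 1  t=0,i=0
  .#..# -> #   bit 9 = 1  t=3,i=1
  .#... -> .   bit 8 = 0  t=0,i=14
  ..### -> .   bit 7 = 0  t=3,i=7
  ..##. -> .   bit 6 = 0  t=0,i=18
  ..#.# -> .   bit 5 = 0  t=0,i=22
  ..#.. -> #   bit 4 = 1  t=0,i=13
  ...## -> #   bit 3 = 1  t=0,i=17
  ...#. -> #   bit 2 = 1  t=0,i=12
  ....# -> #   bit 1 = 1  t=0,i=16
  ..... -> #   bit 0 = 1  t=6,i=0
  bits 10111001100011101001111000011111 = 3113131551

3113131551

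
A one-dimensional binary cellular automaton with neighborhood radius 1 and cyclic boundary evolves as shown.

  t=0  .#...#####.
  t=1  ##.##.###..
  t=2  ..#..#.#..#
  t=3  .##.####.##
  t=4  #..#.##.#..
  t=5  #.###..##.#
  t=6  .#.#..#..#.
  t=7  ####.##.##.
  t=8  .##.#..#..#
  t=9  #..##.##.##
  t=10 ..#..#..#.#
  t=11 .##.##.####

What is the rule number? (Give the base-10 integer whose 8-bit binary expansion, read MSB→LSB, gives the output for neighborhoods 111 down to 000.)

  [7] ### => #  t=0,i=6
  [6] ##. => .  t=0,i=9
  [5] #.# => #  t=1,i=2
  [4] #.. => .  t=0,i=2
  [3] .## => .  t=0,i=5
  [2] .#. => #  t=0,i=1
  [1] ..# => #  t=0,i=0
  [0] ... => #  t=0,i=3
  bits 10100111 = 167

167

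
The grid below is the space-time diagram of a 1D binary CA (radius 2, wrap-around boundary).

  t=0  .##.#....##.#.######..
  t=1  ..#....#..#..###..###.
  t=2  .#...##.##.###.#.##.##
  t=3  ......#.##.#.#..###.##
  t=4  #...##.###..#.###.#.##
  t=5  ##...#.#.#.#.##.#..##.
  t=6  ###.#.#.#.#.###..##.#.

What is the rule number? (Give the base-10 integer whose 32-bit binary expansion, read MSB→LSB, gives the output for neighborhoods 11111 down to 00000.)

  ##### -> .   bit 31 = 0  t=0,i=16
  ####. -> #   bit 30 = 1  t=0,i=18
  ###.# -> #   bit 29 = 1  t=2,i=13
  ###.. -> #   bit 28 = 1  t=0,i=19
  ##.## -> .   bit 27 = 0  t=2,i=7
  ##.#. -> .   bit 26 = 0  t=0,i=3
  ##..# -> .   bit 25 = 0  t=1,i=16
  ##... -> #   bit 24 = 1  t=0,i=20
  #.### -> #   bit 23 = 1  t=0,i=14
  #.##. -> #   bit 22 = 1  t=2,i=8
  #.#.# -> .   bit 21 = 0  t=0,i=12
  #.#.. -> .   bit 20 = 0  t=0,i=4
  #..## -> #   bit 19 = 1  t=1,i=12
  #..#. -> #   bit 18 = 1  t=1,i=9
  #...# -> .   bit 17 = 0  t=0,i=21
  #.... -> .   bit 16 = 0  t=0,i=6
  .#### -> #   bit 15 = 1  t=0,i=15
  .###. -> .   bit 14 = 0  t=1,i=14
  .##.# -> #   bit 13 = 1  t=0,i=2
  .##.. -> #   bit 12 = 1  t=3,i=21
  .#.## -> #   bit 11 = 1  t=0,i=13
  .#.#. -> #   bit 10 = 1  t=3,i=12
  .#..# -> #   bit 9 = 1  t=1,i=8
  .#... -> .   bit 8 = 0  t=0,i=5
  ..### -> #   bit 7 = 1  t=1,i=13
  ..##. -> .   bit 6 = 0  t=0,i=1
  ..#.# -> .   bit 5 = 0  t=3,i=6
  ..#.. -> .   bit 4 = 0  t=1,i=2
  ...## -> .   bit 3 = 0  t=0,i=0
  ...#. -> #   bit 2 = 1  t=1,i=1
  ....# -> #   bit 1 = 1  t=0,i=7
  ..... -> .   bit 0 = 0  t=3,i=2
  bits 01110001110011001011111010000110 = 1909243526

1909243526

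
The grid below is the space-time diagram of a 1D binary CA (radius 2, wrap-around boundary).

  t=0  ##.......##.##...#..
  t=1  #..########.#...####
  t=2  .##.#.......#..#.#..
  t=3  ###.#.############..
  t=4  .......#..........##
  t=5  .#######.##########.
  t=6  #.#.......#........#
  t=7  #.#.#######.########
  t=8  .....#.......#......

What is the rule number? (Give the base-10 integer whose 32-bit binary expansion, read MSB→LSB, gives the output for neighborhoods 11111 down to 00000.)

39691903

  nb #####: next=.  (t=1,i=5, bit31=0)
  nb ####.: next=.  (t=1,i=9, bit30=0)
  nb ###.#: next=.  (t=1,i=10, bit29=0)
  nb ###..: next=.  (t=1,i=0, bit28=0)
  nb ##.##: next=.  (t=0,i=11, bit27=0)
  nb ##.#.: next=.  (t=1,i=11, bit26=0)
  nb ##..#: next=#  (t=1,i=1, bit25=1)
  nb ##...: next=.  (t=0,i=2, bit24=0)
  nb #.###: next=.  (t=3,i=6, bit23=0)
  nb #.##.: next=#  (t=0,i=12, bit22=1)
  nb #.#.#: next=.  (t=3,i=4, bit21=0)
  nb #.#..: next=#  (t=1,i=12, bit20=1)
  nb #..##: next=#  (t=0,i=19, bit19=1)
  nb #..#.: next=#  (t=2,i=14, bit18=1)
  nb #...#: next=.  (t=0,i=15, bit17=0)
  nb #....: next=#  (t=0,i=3, bit16=1)
  nb .####: next=#  (t=1,i=4, bit15=1)
  nb .###.: next=.  (t=3,i=1, bit14=0)
  nb .##.#: next=#  (t=0,i=10, bit13=1)
  nb .##..: next=.  (t=0,i=1, bit12=0)
  nb .#.##: next=.  (t=3,i=5, bit11=0)
  nb .#.#.: next=#  (t=2,i=16, bit10=1)
  nb .#..#: next=#  (t=0,i=18, bit9=1)
  nb .#...: next=.  (t=1,i=13, bit8=0)
  nb ..###: next=.  (t=1,i=3, bit7=0)
  nb ..##.: next=#  (t=0,i=0, bit6=1)
  nb ..#.#: next=#  (t=2,i=15, bit5=1)
  nb ..#..: next=#  (t=0,i=17, bit4=1)
  nb ...##: next=#  (t=0,i=8, bit3=1)
  nb ...#.: next=#  (t=0,i=16, bit2=1)
  nb ....#: next=#  (t=0,i=7, bit1=1)
  nb .....: next=#  (t=0,i=4, bit0=1)
  bits 00000010010111011010011001111111 = 39691903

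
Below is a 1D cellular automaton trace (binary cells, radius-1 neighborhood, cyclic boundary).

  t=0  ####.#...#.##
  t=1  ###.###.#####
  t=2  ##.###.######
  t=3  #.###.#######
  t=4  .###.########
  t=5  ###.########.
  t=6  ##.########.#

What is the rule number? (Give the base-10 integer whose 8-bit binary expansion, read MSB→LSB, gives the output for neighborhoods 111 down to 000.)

  [7] ### => #  t=0,i=0
  [6] ##. => .  t=0,i=3
  [5] #.# => #  t=0,i=4
  [4] #.. => #  t=0,i=6
  [3] .## => #  t=0,i=11
  [2] .#. => #  t=0,i=5
  [1] ..# => #  t=0,i=8
  [0] ... => .  t=0,i=7
  bits 10111110 = 190

190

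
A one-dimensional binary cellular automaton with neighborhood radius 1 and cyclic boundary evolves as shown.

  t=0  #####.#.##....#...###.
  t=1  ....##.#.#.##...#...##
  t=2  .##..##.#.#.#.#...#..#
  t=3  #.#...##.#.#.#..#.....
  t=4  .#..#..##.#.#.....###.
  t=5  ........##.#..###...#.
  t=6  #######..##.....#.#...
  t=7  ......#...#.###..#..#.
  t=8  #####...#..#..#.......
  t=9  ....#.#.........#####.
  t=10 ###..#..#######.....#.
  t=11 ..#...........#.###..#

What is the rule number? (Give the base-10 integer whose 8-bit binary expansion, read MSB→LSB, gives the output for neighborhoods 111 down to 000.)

97

  ###|.  b7=0 t=0,i=1
  ##.|#  b6=1 t=0,i=4
  #.#|#  b5=1 t=0,i=5
  #..|.  b4=0 t=0,i=10
  .##|.  b3=0 t=0,i=0
  .#.|.  b2=0 t=0,i=6
  ..#|.  b1=0 t=0,i=13
  ...|#  b0=1 t=0,i=11
  bits 01100001 = 97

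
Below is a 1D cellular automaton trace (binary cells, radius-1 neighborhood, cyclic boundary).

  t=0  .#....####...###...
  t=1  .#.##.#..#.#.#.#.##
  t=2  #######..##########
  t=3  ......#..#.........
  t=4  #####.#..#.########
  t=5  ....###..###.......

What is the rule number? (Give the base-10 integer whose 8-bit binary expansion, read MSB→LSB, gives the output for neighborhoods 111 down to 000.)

  ### -> .   bit 7 = 0  t=0,i=7
  ##. -> #   bit 6 = 1  t=0,i=9
  #.# -> #   bit 5 = 1  t=1,i=0
  #.. -> .   bit 4 = 0  t=0,i=2
  .## -> #   bit 3 = 1  t=0,i=6
  .#. -> #   bit 2 = 1  t=0,i=1
  ..# -> .   bit 1 = 0  t=0,i=0
  ... -> #   bit 0 = 1  t=0,i=3
  bits 01101101 = 109

109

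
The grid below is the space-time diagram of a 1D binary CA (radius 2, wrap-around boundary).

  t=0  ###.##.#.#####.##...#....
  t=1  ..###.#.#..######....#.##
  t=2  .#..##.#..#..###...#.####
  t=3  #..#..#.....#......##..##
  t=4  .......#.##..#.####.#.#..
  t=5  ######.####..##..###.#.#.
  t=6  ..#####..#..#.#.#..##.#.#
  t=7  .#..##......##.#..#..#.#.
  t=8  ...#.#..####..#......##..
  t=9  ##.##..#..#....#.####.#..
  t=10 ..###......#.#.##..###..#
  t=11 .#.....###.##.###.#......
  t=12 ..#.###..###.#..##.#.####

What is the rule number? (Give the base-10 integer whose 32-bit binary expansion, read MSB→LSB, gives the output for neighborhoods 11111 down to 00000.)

  #####|#  b31=1 t=0,i=11
  ####.|#  b30=1 t=0,i=12
  ###.#|#  b29=1 t=0,i=2
  ###..|.  b28=0 t=1,i=16
  ##.##|#  b27=1 t=0,i=3
  ##.#.|#  b26=1 t=0,i=6
  ##..#|.  b25=0 t=1,i=0
  ##...|.  b24=0 t=0,i=17
  #.###|.  b23=0 t=0,i=9
  #.##.|#  b22=1 t=0,i=4
  #.#.#|.  b21=0 t=0,i=7
  #.#..|.  b20=0 t=1,i=8
  #..##|#  b19=1 t=1,i=1
  #..#.|.  b18=0 t=2,i=9
  #...#|.  b17=0 t=0,i=18
  #....|.  b16=0 t=0,i=22
  .####|.  b15=0 t=0,i=10
  .###.|.  b14=0 t=0,i=1
  .##.#|.  b13=0 t=0,i=5
  .##..|#  b12=1 t=0,i=16
  .#.##|#  b11=1 t=0,i=8
  .#.#.|#  b10=1 t=1,i=7
  .#..#|.  b9=0 t=1,i=9
  .#...|#  b8=1 t=0,i=21
  ..###|.  b7=0 t=0,i=0
  ..##.|.  b6=0 t=2,i=4
  ..#.#|#  b5=1 t=1,i=21
  ..#..|.  b4=0 t=0,i=20
  ...##|#  b3=1 t=0,i=24
  ...#.|.  b2=0 t=0,i=19
  ....#|#  b1=1 t=0,i=23
  .....|#  b0=1 t=3,i=9
  bits 11101100010010000001110100101011 = 3964149035

3964149035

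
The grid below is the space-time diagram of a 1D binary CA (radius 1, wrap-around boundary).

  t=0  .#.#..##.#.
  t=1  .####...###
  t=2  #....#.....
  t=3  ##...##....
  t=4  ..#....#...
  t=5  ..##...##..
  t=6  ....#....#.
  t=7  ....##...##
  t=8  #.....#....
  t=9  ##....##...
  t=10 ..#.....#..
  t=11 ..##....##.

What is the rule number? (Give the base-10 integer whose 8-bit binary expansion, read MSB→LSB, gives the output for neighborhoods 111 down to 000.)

  [7] ### => .  t=1,i=2
  [6] ##. => .  t=0,i=7
  [5] #.# => #  t=0,i=2
  [4] #.. => #  t=0,i=4
  [3] .## => .  t=0,i=6
  [2] .#. => #  t=0,i=1
  [1] ..# => .  t=0,i=0
  [0] ... => .  t=1,i=6
  bits 00110100 = 52

52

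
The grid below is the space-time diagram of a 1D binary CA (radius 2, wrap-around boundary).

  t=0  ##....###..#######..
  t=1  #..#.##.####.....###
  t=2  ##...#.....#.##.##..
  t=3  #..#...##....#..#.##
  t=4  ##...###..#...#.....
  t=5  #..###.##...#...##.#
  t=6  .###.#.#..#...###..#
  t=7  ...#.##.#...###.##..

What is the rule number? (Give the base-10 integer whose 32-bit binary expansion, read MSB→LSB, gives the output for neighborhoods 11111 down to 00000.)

  #####|.  b31=0 t=0,i=13
  ####.|.  b30=0 t=0,i=16
  ###.#|#  b29=1 t=5,i=5
  ###..|#  b28=1 t=0,i=8
  ##.##|.  b27=0 t=1,i=7
  ##.#.|.  b26=0 t=6,i=4
  ##..#|#  b25=1 t=0,i=9
  ##...|.  b24=0 t=0,i=2
  #.###|.  b23=0 t=1,i=8
  #.##.|#  b22=1 t=1,i=5
  #.#.#|#  b21=1 t=6,i=5
  #.#..|.  b20=0 t=6,i=7
  #..##|#  b19=1 t=0,i=10
  #..#.|.  b18=0 t=1,i=2
  #...#|#  b17=1 t=2,i=3
  #....|#  b16=1 t=0,i=3
  .####|.  b15=0 t=0,i=12
  .###.|.  b14=0 t=0,i=7
  .##.#|.  b13=0 t=1,i=6
  .##..|.  b12=0 t=0,i=1
  .#.##|.  b11=0 t=1,i=4
  .#.#.|#  b10=1 t=6,i=6
  .#..#|#  b9=1 t=3,i=14
  .#...|.  b8=0 t=2,i=6
  ..###|#  b7=1 t=0,i=6
  ..##.|#  b6=1 t=0,i=0
  ..#.#|.  b5=0 t=1,i=3
  ..#..|.  b4=0 t=2,i=5
  ...##|#  b3=1 t=0,i=5
  ...#.|.  b2=0 t=2,i=4
  ....#|.  b1=0 t=0,i=4
  .....|#  b0=1 t=1,i=14
  bits 00110010011010110000011011001001 = 845874889

845874889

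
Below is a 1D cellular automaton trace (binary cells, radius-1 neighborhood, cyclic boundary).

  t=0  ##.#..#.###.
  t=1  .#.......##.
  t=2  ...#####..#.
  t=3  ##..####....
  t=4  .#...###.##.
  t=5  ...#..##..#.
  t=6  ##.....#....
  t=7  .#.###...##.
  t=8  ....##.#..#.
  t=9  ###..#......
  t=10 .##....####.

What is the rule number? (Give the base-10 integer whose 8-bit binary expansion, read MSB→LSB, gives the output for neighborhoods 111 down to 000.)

  nb ###: next=#  (t=0,i=9, bit7=1)
  nb ##.: next=#  (t=0,i=1, bit6=1)
  nb #.#: next=.  (t=0,i=2, bit5=0)
  nb #..: next=.  (t=0,i=4, bit4=0)
  nb .##: next=.  (t=0,i=0, bit3=0)
  nb .#.: next=.  (t=0,i=3, bit2=0)
  nb ..#: next=.  (t=0,i=5, bit1=0)
  nb ...: next=#  (t=1,i=3, bit0=1)
  bits 11000001 = 193

193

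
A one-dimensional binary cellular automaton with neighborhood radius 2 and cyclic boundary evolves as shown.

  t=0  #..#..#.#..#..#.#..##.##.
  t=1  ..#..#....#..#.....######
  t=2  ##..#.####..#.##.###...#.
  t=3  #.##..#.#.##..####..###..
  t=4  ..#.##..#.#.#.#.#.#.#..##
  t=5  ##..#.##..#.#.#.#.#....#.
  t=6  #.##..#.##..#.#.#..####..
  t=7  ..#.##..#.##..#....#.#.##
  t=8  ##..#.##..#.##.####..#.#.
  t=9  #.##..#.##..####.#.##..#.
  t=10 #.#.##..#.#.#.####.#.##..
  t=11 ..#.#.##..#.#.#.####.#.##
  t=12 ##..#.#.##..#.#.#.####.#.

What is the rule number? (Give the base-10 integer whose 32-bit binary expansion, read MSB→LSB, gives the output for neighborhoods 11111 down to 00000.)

  #####|.  b31=0 t=1,i=21
  ####.|#  b30=1 t=1,i=23
  ###.#|#  b29=1 t=9,i=15
  ###..|.  b28=0 t=1,i=24
  ##.##|#  b27=1 t=0,i=21
  ##.#.|#  b26=1 t=0,i=24
  ##..#|#  b25=1 t=1,i=0
  ##...|#  b24=1 t=2,i=20
  #.###|#  b23=1 t=2,i=6
  #.##.|#  b22=1 t=0,i=22
  #.#.#|#  b21=1 t=3,i=8
  #.#..|.  b20=0 t=0,i=0
  #..##|.  b19=0 t=0,i=18
  #..#.|#  b18=1 t=0,i=2
  #...#|#  b17=1 t=2,i=21
  #....|#  b16=1 t=1,i=7
  .####|.  b15=0 t=1,i=20
  .###.|.  b14=0 t=2,i=18
  .##.#|#  b13=1 t=0,i=20
  .##..|.  b12=0 t=2,i=1
  .#.##|.  b11=0 t=2,i=5
  .#.#.|.  b10=0 t=0,i=7
  .#..#|.  b9=0 t=0,i=1
  .#...|#  b8=1 t=1,i=6
  ..###|#  b7=1 t=1,i=19
  ..##.|#  b6=1 t=0,i=19
  ..#.#|.  b5=0 t=0,i=6
  ..#..|.  b4=0 t=0,i=3
  ...##|#  b3=1 t=1,i=18
  ...#.|#  b2=1 t=1,i=9
  ....#|#  b1=1 t=1,i=8
  .....|.  b0=0 t=1,i=16
  bits 01101111111001110010000111001110 = 1877418446

1877418446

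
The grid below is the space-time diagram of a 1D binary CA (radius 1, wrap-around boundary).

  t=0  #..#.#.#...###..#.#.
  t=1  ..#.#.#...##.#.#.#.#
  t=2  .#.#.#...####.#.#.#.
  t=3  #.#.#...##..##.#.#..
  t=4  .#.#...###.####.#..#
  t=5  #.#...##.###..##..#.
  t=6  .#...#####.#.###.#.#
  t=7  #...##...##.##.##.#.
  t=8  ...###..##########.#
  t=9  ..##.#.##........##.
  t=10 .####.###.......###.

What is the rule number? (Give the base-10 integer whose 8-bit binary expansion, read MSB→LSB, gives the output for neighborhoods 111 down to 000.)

  ###|.  b7=0 t=0,i=12
  ##.|#  b6=1 t=0,i=13
  #.#|#  b5=1 t=0,i=4
  #..|.  b4=0 t=0,i=1
  .##|#  b3=1 t=0,i=11
  .#.|.  b2=0 t=0,i=0
  ..#|#  b1=1 t=0,i=2
  ...|.  b0=0 t=0,i=9
  bits 01101010 = 106

106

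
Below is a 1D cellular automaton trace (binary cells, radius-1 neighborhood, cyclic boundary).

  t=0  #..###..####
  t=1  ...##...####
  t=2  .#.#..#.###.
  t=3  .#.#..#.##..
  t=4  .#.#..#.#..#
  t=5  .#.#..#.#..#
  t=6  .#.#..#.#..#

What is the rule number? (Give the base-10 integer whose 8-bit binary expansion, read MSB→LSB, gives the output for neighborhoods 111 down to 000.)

141

  nb ###: next=#  (t=0,i=4, bit7=1)
  nb ##.: next=.  (t=0,i=0, bit6=0)
  nb #.#: next=.  (t=2,i=2, bit5=0)
  nb #..: next=.  (t=0,i=1, bit4=0)
  nb .##: next=#  (t=0,i=3, bit3=1)
  nb .#.: next=#  (t=2,i=1, bit2=1)
  nb ..#: next=.  (t=0,i=2, bit1=0)
  nb ...: next=#  (t=1,i=1, bit0=1)
  bits 10001101 = 141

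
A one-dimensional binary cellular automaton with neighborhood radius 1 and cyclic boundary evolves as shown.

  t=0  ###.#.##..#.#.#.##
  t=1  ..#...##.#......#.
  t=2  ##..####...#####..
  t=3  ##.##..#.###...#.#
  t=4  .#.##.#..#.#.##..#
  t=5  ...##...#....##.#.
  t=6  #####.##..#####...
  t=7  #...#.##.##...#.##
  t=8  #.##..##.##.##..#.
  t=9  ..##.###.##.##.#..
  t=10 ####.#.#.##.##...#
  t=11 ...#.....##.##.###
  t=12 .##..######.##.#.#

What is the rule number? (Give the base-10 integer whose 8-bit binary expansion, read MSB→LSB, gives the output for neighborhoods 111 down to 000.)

75

  nb ###: next=.  (t=0,i=0, bit7=0)
  nb ##.: next=#  (t=0,i=2, bit6=1)
  nb #.#: next=.  (t=0,i=3, bit5=0)
  nb #..: next=.  (t=0,i=8, bit4=0)
  nb .##: next=#  (t=0,i=6, bit3=1)
  nb .#.: next=.  (t=0,i=4, bit2=0)
  nb ..#: next=#  (t=0,i=9, bit1=1)
  nb ...: next=#  (t=1,i=0, bit0=1)
  bits 01001011 = 75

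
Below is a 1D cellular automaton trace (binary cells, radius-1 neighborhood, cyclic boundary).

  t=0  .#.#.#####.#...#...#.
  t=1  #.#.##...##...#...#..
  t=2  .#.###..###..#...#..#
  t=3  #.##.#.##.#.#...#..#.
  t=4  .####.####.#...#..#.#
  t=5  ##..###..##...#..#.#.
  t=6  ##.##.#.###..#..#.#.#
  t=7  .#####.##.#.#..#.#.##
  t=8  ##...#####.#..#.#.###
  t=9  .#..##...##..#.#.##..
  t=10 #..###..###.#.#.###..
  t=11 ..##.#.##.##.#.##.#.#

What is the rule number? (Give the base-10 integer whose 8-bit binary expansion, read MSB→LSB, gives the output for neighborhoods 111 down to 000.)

106

  nb ###: next=.  (t=0,i=6, bit7=0)
  nb ##.: next=#  (t=0,i=9, bit6=1)
  nb #.#: next=#  (t=0,i=2, bit5=1)
  nb #..: next=.  (t=0,i=12, bit4=0)
  nb .##: next=#  (t=0,i=5, bit3=1)
  nb .#.: next=.  (t=0,i=1, bit2=0)
  nb ..#: next=#  (t=0,i=0, bit1=1)
  nb ...: next=.  (t=0,i=13, bit0=0)
  bits 01101010 = 106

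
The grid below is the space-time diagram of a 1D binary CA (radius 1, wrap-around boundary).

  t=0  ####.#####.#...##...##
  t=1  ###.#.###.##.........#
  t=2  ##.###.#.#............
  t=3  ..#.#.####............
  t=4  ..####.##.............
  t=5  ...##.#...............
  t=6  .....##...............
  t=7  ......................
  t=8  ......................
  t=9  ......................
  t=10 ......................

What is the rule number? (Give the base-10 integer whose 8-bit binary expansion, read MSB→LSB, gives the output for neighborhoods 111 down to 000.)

  [7] ### => #  t=0,i=0
  [6] ##. => .  t=0,i=3
  [5] #.# => #  t=0,i=4
  [4] #.. => .  t=0,i=12
  [3] .## => .  t=0,i=5
  [2] .#. => #  t=0,i=11
  [1] ..# => .  t=0,i=14
  [0] ... => .  t=0,i=13
  bits 10100100 = 164

164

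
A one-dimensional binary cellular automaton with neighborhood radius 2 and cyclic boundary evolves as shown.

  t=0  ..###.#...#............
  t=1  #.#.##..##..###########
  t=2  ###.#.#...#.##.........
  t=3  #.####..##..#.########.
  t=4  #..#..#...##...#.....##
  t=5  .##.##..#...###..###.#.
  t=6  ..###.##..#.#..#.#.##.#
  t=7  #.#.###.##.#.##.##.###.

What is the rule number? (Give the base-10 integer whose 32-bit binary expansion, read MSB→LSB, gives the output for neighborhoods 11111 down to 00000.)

  ##### -> .   bit 31 = 0  t=1,i=14
  ####. -> .   bit 30 = 0  t=1,i=22
  ###.# -> #   bit 29 = 1  t=0,i=4
  ###.. -> .   bit 28 = 0  t=3,i=5
  ##.## -> #   bit 27 = 1  t=5,i=3
  ##.#. -> #   bit 26 = 1  t=0,i=5
  ##..# -> #   bit 25 = 1  t=1,i=6
  ##... -> #   bit 24 = 1  t=2,i=14
  #.### -> .   bit 23 = 0  t=3,i=2
  #.##. -> #   bit 22 = 1  t=1,i=4
  #.#.# -> #   bit 21 = 1  t=1,i=2
  #.#.. -> .   bit 20 = 0  t=0,i=6
  #..## -> .   bit 19 = 0  t=1,i=7
  #..#. -> #   bit 18 = 1  t=3,i=11
  #...# -> #   bit 17 = 1  t=0,i=8
  #.... -> #   bit 16 = 1  t=0,i=12
  .#### -> #   bit 15 = 1  t=1,i=13
  .###. -> .   bit 14 = 0  t=0,i=3
  .##.# -> #   bit 13 = 1  t=5,i=2
  .##.. -> .   bit 12 = 0  t=1,i=5
  .#.## -> .   bit 11 = 0  t=1,i=3
  .#.#. -> #   bit 10 = 1  t=2,i=5
  .#..# -> #   bit 9 = 1  t=4,i=4
  .#... -> .   bit 8 = 0  t=0,i=7
  ..### -> #   bit 7 = 1  t=0,i=2
  ..##. -> .   bit 6 = 0  t=1,i=8
  ..#.# -> .   bit 5 = 0  t=2,i=10
  ..#.. -> .   bit 4 = 0  t=0,i=10
  ...## -> .   bit 3 = 0  t=0,i=1
  ...#. -> #   bit 2 = 1  t=0,i=9
  ....# -> #   bit 1 = 1  t=0,i=0
  ..... -> #   bit 0 = 1  t=0,i=13
  bits 00101111011001111010011010000111 = 795321991

795321991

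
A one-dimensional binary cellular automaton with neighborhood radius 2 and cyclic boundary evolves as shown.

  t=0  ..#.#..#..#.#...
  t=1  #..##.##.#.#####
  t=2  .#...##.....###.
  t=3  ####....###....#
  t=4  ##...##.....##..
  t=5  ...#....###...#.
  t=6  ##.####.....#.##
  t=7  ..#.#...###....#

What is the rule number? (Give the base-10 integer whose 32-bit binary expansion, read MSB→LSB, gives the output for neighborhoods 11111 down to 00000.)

  nb #####: next=#  (t=1,i=13, bit31=1)
  nb ####.: next=.  (t=1,i=15, bit30=0)
  nb ###.#: next=.  (t=6,i=1, bit29=0)
  nb ###..: next=.  (t=1,i=0, bit28=0)
  nb ##.##: next=#  (t=1,i=5, bit27=1)
  nb ##.#.: next=.  (t=1,i=8, bit26=0)
  nb ##..#: next=#  (t=1,i=1, bit25=1)
  nb ##...: next=.  (t=2,i=7, bit24=0)
  nb #.###: next=.  (t=1,i=11, bit23=0)
  nb #.##.: next=#  (t=1,i=6, bit22=1)
  nb #.#.#: next=.  (t=1,i=9, bit21=0)
  nb #.#..: next=#  (t=0,i=4, bit20=1)
  nb #..##: next=.  (t=1,i=2, bit19=0)
  nb #..#.: next=#  (t=0,i=6, bit18=1)
  nb #...#: next=#  (t=2,i=3, bit17=1)
  nb #....: next=#  (t=0,i=14, bit16=1)
  nb .####: next=#  (t=1,i=12, bit15=1)
  nb .###.: next=.  (t=2,i=13, bit14=0)
  nb .##.#: next=.  (t=1,i=4, bit13=0)
  nb .##..: next=.  (t=2,i=6, bit12=0)
  nb .#.##: next=.  (t=1,i=10, bit11=0)
  nb .#.#.: next=#  (t=0,i=3, bit10=1)
  nb .#..#: next=.  (t=0,i=5, bit9=0)
  nb .#...: next=#  (t=0,i=13, bit8=1)
  nb ..###: next=.  (t=2,i=12, bit7=0)
  nb ..##.: next=.  (t=1,i=3, bit6=0)
  nb ..#.#: next=.  (t=0,i=2, bit5=0)
  nb ..#..: next=#  (t=0,i=7, bit4=1)
  nb ...##: next=.  (t=2,i=4, bit3=0)
  nb ...#.: next=.  (t=0,i=1, bit2=0)
  nb ....#: next=#  (t=0,i=0, bit1=1)
  nb .....: next=#  (t=0,i=15, bit0=1)
  bits 10001010010101111000010100010011 = 2320991507

2320991507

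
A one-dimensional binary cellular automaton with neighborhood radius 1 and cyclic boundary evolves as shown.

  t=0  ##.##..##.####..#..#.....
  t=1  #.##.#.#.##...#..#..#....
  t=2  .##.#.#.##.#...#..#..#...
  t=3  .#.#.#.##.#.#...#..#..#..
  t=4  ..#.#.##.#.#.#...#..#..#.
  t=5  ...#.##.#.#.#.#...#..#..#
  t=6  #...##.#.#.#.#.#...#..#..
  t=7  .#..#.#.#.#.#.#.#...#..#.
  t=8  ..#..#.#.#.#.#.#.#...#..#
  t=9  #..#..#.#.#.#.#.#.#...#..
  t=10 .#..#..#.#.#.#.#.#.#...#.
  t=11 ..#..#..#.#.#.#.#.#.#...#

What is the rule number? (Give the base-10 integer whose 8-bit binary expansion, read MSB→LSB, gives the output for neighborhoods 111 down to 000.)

56

  ###|.  b7=0 t=0,i=11
  ##.|.  b6=0 t=0,i=1
  #.#|#  b5=1 t=0,i=2
  #..|#  b4=1 t=0,i=5
  .##|#  b3=1 t=0,i=0
  .#.|.  b2=0 t=0,i=16
  ..#|.  b1=0 t=0,i=6
  ...|.  b0=0 t=0,i=21
  bits 00111000 = 56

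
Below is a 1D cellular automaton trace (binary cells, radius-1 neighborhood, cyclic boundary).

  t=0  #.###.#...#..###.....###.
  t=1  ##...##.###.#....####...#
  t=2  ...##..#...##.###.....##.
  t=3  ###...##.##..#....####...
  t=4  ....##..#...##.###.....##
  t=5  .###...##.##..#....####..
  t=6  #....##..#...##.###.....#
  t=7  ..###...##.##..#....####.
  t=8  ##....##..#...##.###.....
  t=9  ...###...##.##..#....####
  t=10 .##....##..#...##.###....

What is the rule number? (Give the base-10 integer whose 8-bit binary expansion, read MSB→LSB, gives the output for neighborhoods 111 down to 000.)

39

  ###|.  b7=0 t=0,i=3
  ##.|.  b6=0 t=0,i=4
  #.#|#  b5=1 t=0,i=1
  #..|.  b4=0 t=0,i=7
  .##|.  b3=0 t=0,i=2
  .#.|#  b2=1 t=0,i=0
  ..#|#  b1=1 t=0,i=9
  ...|#  b0=1 t=0,i=8
  bits 00100111 = 39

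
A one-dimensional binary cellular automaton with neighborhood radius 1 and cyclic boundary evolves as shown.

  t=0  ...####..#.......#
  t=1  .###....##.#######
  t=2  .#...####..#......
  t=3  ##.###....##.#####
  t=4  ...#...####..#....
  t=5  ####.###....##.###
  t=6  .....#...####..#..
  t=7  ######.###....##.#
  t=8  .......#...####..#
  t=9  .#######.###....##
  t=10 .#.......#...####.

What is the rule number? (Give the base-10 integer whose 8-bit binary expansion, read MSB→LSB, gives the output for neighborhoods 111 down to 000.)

15

  ###|.  b7=0 t=0,i=4
  ##.|.  b6=0 t=0,i=6
  #.#|.  b5=0 t=1,i=0
  #..|.  b4=0 t=0,i=0
  .##|#  b3=1 t=0,i=3
  .#.|#  b2=1 t=0,i=9
  ..#|#  b1=1 t=0,i=2
  ...|#  b0=1 t=0,i=1
  bits 00001111 = 15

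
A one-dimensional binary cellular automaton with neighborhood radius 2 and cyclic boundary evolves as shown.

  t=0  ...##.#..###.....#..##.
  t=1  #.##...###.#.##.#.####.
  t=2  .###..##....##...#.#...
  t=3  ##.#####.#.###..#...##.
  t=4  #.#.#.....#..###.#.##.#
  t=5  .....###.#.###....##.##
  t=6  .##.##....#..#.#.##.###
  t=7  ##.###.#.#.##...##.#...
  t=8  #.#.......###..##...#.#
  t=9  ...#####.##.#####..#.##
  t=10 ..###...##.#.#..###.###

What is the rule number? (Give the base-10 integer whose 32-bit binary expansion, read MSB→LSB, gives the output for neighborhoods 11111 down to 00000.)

  #####|.  b31=0 t=3,i=5
  ####.|.  b30=0 t=1,i=20
  ###.#|.  b29=0 t=1,i=9
  ###..|#  b28=1 t=0,i=11
  ##.##|#  b27=1 t=3,i=2
  ##.#.|.  b26=0 t=0,i=5
  ##..#|#  b25=1 t=2,i=4
  ##...|.  b24=0 t=0,i=12
  #.###|.  b23=0 t=1,i=18
  #.##.|#  b22=1 t=1,i=2
  #.#.#|.  b21=0 t=1,i=0
  #.#..|.  b20=0 t=0,i=6
  #..##|#  b19=1 t=0,i=8
  #..#.|#  b18=1 t=3,i=15
  #...#|.  b17=0 t=1,i=5
  #....|#  b16=1 t=0,i=0
  .####|#  b15=1 t=1,i=19
  .###.|.  b14=0 t=0,i=10
  .##.#|.  b13=0 t=0,i=4
  .##..|#  b12=1 t=0,i=21
  .#.##|#  b11=1 t=1,i=1
  .#.#.|.  b10=0 t=2,i=18
  .#..#|#  b9=1 t=0,i=7
  .#...|#  b8=1 t=2,i=20
  ..###|#  b7=1 t=0,i=9
  ..##.|#  b6=1 t=0,i=3
  ..#.#|.  b5=0 t=2,i=17
  ..#..|.  b4=0 t=0,i=17
  ...##|#  b3=1 t=0,i=2
  ...#.|#  b2=1 t=0,i=16
  ....#|.  b1=0 t=0,i=1
  .....|#  b0=1 t=0,i=14
  bits 00011010010011011001101111001101 = 441293773

441293773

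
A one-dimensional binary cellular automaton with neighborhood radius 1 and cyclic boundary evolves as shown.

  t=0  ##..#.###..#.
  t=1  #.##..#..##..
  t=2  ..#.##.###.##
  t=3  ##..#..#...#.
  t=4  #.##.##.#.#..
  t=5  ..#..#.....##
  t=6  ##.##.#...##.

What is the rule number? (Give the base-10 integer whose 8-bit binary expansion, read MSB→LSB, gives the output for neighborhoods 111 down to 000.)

  nb ###: next=.  (t=0,i=7, bit7=0)
  nb ##.: next=.  (t=0,i=1, bit6=0)
  nb #.#: next=.  (t=0,i=5, bit5=0)
  nb #..: next=#  (t=0,i=2, bit4=1)
  nb .##: next=#  (t=0,i=0, bit3=1)
  nb .#.: next=.  (t=0,i=4, bit2=0)
  nb ..#: next=#  (t=0,i=3, bit1=1)
  nb ...: next=.  (t=3,i=9, bit0=0)
  bits 00011010 = 26

26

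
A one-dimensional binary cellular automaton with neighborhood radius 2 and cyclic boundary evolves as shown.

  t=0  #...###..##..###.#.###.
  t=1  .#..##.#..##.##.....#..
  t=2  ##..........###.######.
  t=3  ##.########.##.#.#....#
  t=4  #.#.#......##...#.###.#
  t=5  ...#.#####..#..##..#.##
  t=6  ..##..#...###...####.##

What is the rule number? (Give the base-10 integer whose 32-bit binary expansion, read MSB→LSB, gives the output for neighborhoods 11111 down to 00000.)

  nb #####: next=.  (t=2,i=18, bit31=0)
  nb ####.: next=.  (t=2,i=20, bit30=0)
  nb ###.#: next=.  (t=0,i=15, bit29=0)
  nb ###..: next=.  (t=0,i=6, bit28=0)
  nb ##.##: next=#  (t=1,i=12, bit27=1)
  nb ##.#.: next=.  (t=0,i=16, bit26=0)
  nb ##..#: next=#  (t=0,i=7, bit25=1)
  nb ##...: next=.  (t=1,i=15, bit24=0)
  nb #.###: next=.  (t=0,i=19, bit23=0)
  nb #.##.: next=#  (t=1,i=13, bit22=1)
  nb #.#.#: next=.  (t=0,i=17, bit21=0)
  nb #.#..: next=.  (t=0,i=0, bit20=0)
  nb #..##: next=.  (t=0,i=8, bit19=0)
  nb #..#.: next=#  (t=5,i=11, bit18=1)
  nb #...#: next=.  (t=0,i=2, bit17=0)
  nb #....: next=#  (t=1,i=16, bit16=1)
  nb .####: next=#  (t=2,i=17, bit15=1)
  nb .###.: next=#  (t=0,i=5, bit14=1)
  nb .##.#: next=.  (t=1,i=5, bit13=0)
  nb .##..: next=#  (t=0,i=10, bit12=1)
  nb .#.##: next=.  (t=0,i=18, bit11=0)
  nb .#.#.: next=#  (t=3,i=16, bit10=1)
  nb .#..#: next=.  (t=1,i=2, bit9=0)
  nb .#...: next=#  (t=0,i=1, bit8=1)
  nb ..###: next=#  (t=0,i=4, bit7=1)
  nb ..##.: next=.  (t=0,i=9, bit6=0)
  nb ..#.#: next=#  (t=4,i=16, bit5=1)
  nb ..#..: next=#  (t=1,i=1, bit4=1)
  nb ...##: next=.  (t=0,i=3, bit3=0)
  nb ...#.: next=#  (t=1,i=0, bit2=1)
  nb ....#: next=#  (t=1,i=18, bit1=1)
  nb .....: next=#  (t=1,i=17, bit0=1)
  bits 00001010010001011101010110110111 = 172348855

172348855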